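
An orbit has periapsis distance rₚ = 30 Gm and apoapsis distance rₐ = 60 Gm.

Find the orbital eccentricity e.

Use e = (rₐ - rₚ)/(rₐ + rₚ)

Convert to SI: rₚ = 30 Gm = 3e+10 m; rₐ = 60 Gm = 6e+10 m.
e = (rₐ − rₚ) / (rₐ + rₚ).
e = (6e+10 − 3e+10) / (6e+10 + 3e+10) = 3e+10 / 9e+10 ≈ 0.3333.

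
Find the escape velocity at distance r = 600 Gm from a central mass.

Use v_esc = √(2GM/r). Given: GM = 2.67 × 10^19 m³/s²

Convert to SI: r = 600 Gm = 6e+11 m.
Escape velocity comes from setting total energy to zero: ½v² − GM/r = 0 ⇒ v_esc = √(2GM / r).
v_esc = √(2 · 2.67e+19 / 6e+11) m/s ≈ 9434 m/s = 9.434 km/s.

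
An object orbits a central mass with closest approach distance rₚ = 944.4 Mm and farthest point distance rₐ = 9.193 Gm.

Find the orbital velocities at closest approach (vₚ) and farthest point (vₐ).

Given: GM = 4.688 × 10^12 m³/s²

Convert to SI: rₚ = 944.4 Mm = 9.444e+08 m; rₐ = 9.193 Gm = 9.193e+09 m.
Use the vis-viva equation v² = GM(2/r − 1/a) with a = (rₚ + rₐ)/2 = (9.444e+08 + 9.193e+09)/2 = 5.0687e+09 m.
vₚ = √(GM · (2/rₚ − 1/a)) = √(4.688e+12 · (2/9.444e+08 − 1/5.0687e+09)) m/s ≈ 94.88 m/s = 94.88 m/s.
vₐ = √(GM · (2/rₐ − 1/a)) = √(4.688e+12 · (2/9.193e+09 − 1/5.0687e+09)) m/s ≈ 9.748 m/s = 9.748 m/s.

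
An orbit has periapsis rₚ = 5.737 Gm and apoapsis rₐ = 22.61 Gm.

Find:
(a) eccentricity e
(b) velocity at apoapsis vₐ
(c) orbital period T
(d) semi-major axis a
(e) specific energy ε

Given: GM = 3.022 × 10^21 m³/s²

Convert to SI: rₚ = 5.737 Gm = 5.737e+09 m; rₐ = 22.61 Gm = 2.261e+10 m.
(a) e = (rₐ − rₚ)/(rₐ + rₚ) = (2.261e+10 − 5.737e+09)/(2.261e+10 + 5.737e+09) ≈ 0.5952
(b) With a = (rₚ + rₐ)/2 = 1.41735e+10 m, vₐ = √(GM (2/rₐ − 1/a)) = √(3.022e+21 · (2/2.261e+10 − 1/1.41735e+10)) m/s ≈ 2.326e+05 m/s
(c) With a = (rₚ + rₐ)/2 = 1.41735e+10 m, T = 2π √(a³/GM) = 2π √((1.41735e+10)³/3.022e+21) s ≈ 1.929e+05 s
(d) a = (rₚ + rₐ)/2 = (5.737e+09 + 2.261e+10)/2 ≈ 1.417e+10 m
(e) With a = (rₚ + rₐ)/2 = 1.41735e+10 m, ε = −GM/(2a) = −3.022e+21/(2 · 1.41735e+10) J/kg ≈ -1.066e+11 J/kg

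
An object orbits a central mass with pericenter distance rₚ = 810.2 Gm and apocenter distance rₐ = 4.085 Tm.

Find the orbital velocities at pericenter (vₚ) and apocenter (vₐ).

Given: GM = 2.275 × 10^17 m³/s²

Convert to SI: rₚ = 810.2 Gm = 8.102e+11 m; rₐ = 4.085 Tm = 4.085e+12 m.
Use the vis-viva equation v² = GM(2/r − 1/a) with a = (rₚ + rₐ)/2 = (8.102e+11 + 4.085e+12)/2 = 2.4476e+12 m.
vₚ = √(GM · (2/rₚ − 1/a)) = √(2.275e+17 · (2/8.102e+11 − 1/2.4476e+12)) m/s ≈ 684.6 m/s = 684.6 m/s.
vₐ = √(GM · (2/rₐ − 1/a)) = √(2.275e+17 · (2/4.085e+12 − 1/2.4476e+12)) m/s ≈ 135.8 m/s = 135.8 m/s.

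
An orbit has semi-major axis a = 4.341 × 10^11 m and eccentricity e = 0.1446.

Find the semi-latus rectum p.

p = a (1 − e²).
p = 4.341e+11 · (1 − (0.1446)²) = 4.341e+11 · 0.979091 ≈ 4.25e+11 m = 4.25 × 10^11 m.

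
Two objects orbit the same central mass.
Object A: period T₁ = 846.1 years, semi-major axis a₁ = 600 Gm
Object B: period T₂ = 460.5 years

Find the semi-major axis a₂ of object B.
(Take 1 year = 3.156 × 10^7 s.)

Convert to SI: T₁ = 846.1 years = 2.67029e+10 s; a₁ = 600 Gm = 6e+11 m; T₂ = 460.5 years = 1.45334e+10 s.
Kepler's third law: (T₁/T₂)² = (a₁/a₂)³ ⇒ a₂ = a₁ · (T₂/T₁)^(2/3).
T₂/T₁ = 1.45334e+10 / 2.67029e+10 = 0.544262.
a₂ = 6e+11 · (0.544262)^(2/3) m ≈ 4e+11 m = 400 Gm.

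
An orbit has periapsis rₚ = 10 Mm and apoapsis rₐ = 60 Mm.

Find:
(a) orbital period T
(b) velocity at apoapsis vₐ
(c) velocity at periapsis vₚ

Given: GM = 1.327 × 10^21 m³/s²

Convert to SI: rₚ = 10 Mm = 1e+07 m; rₐ = 60 Mm = 6e+07 m.
(a) With a = (rₚ + rₐ)/2 = 3.5e+07 m, T = 2π √(a³/GM) = 2π √((3.5e+07)³/1.327e+21) s ≈ 35.71 s
(b) With a = (rₚ + rₐ)/2 = 3.5e+07 m, vₐ = √(GM (2/rₐ − 1/a)) = √(1.327e+21 · (2/6e+07 − 1/3.5e+07)) m/s ≈ 2.514e+06 m/s
(c) With a = (rₚ + rₐ)/2 = 3.5e+07 m, vₚ = √(GM (2/rₚ − 1/a)) = √(1.327e+21 · (2/1e+07 − 1/3.5e+07)) m/s ≈ 1.508e+07 m/s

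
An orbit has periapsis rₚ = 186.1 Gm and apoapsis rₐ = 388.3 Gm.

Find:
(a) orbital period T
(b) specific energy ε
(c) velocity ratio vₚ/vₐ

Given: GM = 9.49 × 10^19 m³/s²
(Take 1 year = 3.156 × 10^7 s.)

Convert to SI: rₚ = 186.1 Gm = 1.861e+11 m; rₐ = 388.3 Gm = 3.883e+11 m.
(a) With a = (rₚ + rₐ)/2 = 2.872e+11 m, T = 2π √(a³/GM) = 2π √((2.872e+11)³/9.49e+19) s ≈ 9.927e+07 s
(b) With a = (rₚ + rₐ)/2 = 2.872e+11 m, ε = −GM/(2a) = −9.49e+19/(2 · 2.872e+11) J/kg ≈ -1.652e+08 J/kg
(c) Conservation of angular momentum (rₚvₚ = rₐvₐ) gives vₚ/vₐ = rₐ/rₚ = 3.883e+11/1.861e+11 ≈ 2.087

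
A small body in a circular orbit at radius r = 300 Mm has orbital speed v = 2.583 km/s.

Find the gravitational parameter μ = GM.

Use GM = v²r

Convert to SI: r = 300 Mm = 3e+08 m; v = 2.583 km/s = 2583 m/s.
For a circular orbit v² = GM/r, so GM = v² · r.
GM = (2583)² · 3e+08 m³/s² ≈ 2.002e+15 m³/s² = 2.002 × 10^15 m³/s².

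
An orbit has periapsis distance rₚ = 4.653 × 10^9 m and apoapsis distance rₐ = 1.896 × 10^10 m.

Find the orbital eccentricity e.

e = (rₐ − rₚ) / (rₐ + rₚ).
e = (1.896e+10 − 4.653e+09) / (1.896e+10 + 4.653e+09) = 1.4307e+10 / 2.3613e+10 ≈ 0.6059.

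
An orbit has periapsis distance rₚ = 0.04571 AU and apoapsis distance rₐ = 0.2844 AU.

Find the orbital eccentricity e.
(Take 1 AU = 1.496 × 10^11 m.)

Convert to SI: rₚ = 0.04571 AU = 6.83822e+09 m; rₐ = 0.2844 AU = 4.25462e+10 m.
e = (rₐ − rₚ) / (rₐ + rₚ).
e = (4.25462e+10 − 6.83822e+09) / (4.25462e+10 + 6.83822e+09) = 3.5708e+10 / 4.93845e+10 ≈ 0.7231.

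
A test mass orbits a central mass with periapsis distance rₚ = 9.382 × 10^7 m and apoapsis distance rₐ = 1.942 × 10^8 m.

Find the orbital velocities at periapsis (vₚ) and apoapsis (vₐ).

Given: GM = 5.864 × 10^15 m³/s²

Use the vis-viva equation v² = GM(2/r − 1/a) with a = (rₚ + rₐ)/2 = (9.382e+07 + 1.942e+08)/2 = 1.4401e+08 m.
vₚ = √(GM · (2/rₚ − 1/a)) = √(5.864e+15 · (2/9.382e+07 − 1/1.4401e+08)) m/s ≈ 9181 m/s = 9.181 km/s.
vₐ = √(GM · (2/rₐ − 1/a)) = √(5.864e+15 · (2/1.942e+08 − 1/1.4401e+08)) m/s ≈ 4435 m/s = 4.435 km/s.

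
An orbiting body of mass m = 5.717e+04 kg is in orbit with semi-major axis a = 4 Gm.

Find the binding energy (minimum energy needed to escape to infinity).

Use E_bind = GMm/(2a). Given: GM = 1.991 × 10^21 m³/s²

Convert to SI: a = 4 Gm = 4e+09 m.
Total orbital energy is E = −GMm/(2a); binding energy is E_bind = −E = GMm/(2a).
E_bind = 1.991e+21 · 5.717e+04 / (2 · 4e+09) J ≈ 1.423e+16 J = 14.23 PJ.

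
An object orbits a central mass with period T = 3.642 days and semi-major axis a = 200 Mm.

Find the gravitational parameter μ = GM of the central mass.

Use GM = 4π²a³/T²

Convert to SI: T = 3.642 days = 314669 s; a = 200 Mm = 2e+08 m.
GM = 4π² · a³ / T².
GM = 4π² · (2e+08)³ / (314669)² m³/s² ≈ 3.19e+15 m³/s² = 3.19 × 10^15 m³/s².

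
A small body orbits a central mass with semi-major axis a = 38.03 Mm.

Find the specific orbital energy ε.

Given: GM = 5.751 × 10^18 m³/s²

Convert to SI: a = 38.03 Mm = 3.803e+07 m.
ε = −GM / (2a).
ε = −5.751e+18 / (2 · 3.803e+07) J/kg ≈ -7.561e+10 J/kg = -75.61 GJ/kg.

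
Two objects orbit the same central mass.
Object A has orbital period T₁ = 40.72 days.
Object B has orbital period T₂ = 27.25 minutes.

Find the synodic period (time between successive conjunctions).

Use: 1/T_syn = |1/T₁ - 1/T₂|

Convert to SI: T₁ = 40.72 days = 3.51821e+06 s; T₂ = 27.25 minutes = 1635 s.
T_syn = |T₁ · T₂ / (T₁ − T₂)|.
T_syn = |3.51821e+06 · 1635 / (3.51821e+06 − 1635)| s ≈ 1636 s = 27.26 minutes.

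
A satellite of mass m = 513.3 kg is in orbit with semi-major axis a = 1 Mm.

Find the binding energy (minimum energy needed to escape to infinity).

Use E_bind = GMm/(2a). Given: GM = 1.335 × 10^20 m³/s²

Convert to SI: a = 1 Mm = 1e+06 m.
Total orbital energy is E = −GMm/(2a); binding energy is E_bind = −E = GMm/(2a).
E_bind = 1.335e+20 · 513.3 / (2 · 1e+06) J ≈ 3.426e+16 J = 34.26 PJ.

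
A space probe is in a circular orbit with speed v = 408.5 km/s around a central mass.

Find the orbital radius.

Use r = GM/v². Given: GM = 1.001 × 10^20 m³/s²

Convert to SI: v = 408.5 km/s = 408500 m/s.
For a circular orbit, v² = GM / r, so r = GM / v².
r = 1.001e+20 / (408500)² m ≈ 5.999e+08 m = 599.9 Mm.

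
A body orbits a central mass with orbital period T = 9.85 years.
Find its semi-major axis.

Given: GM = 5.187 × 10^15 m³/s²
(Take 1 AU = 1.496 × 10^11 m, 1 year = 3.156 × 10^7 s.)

Convert to SI: T = 9.85 years = 3.10866e+08 s.
Invert Kepler's third law: a = (GM · T² / (4π²))^(1/3).
Substituting T = 3.10866e+08 s and GM = 5.187e+15 m³/s²:
a = (5.187e+15 · (3.10866e+08)² / (4π²))^(1/3) m
a ≈ 2.333e+10 m = 0.1559 AU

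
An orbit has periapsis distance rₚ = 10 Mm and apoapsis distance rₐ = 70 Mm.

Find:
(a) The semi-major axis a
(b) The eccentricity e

Convert to SI: rₚ = 10 Mm = 1e+07 m; rₐ = 70 Mm = 7e+07 m.
(a) a = (rₚ + rₐ) / 2 = (1e+07 + 7e+07) / 2 ≈ 4e+07 m = 40 Mm.
(b) e = (rₐ − rₚ) / (rₐ + rₚ) = (7e+07 − 1e+07) / (7e+07 + 1e+07) ≈ 0.75.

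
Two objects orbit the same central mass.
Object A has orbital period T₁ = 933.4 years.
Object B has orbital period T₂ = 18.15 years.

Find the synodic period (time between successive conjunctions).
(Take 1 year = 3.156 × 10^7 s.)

Convert to SI: T₁ = 933.4 years = 2.94581e+10 s; T₂ = 18.15 years = 5.72814e+08 s.
T_syn = |T₁ · T₂ / (T₁ − T₂)|.
T_syn = |2.94581e+10 · 5.72814e+08 / (2.94581e+10 − 5.72814e+08)| s ≈ 5.842e+08 s = 18.51 years.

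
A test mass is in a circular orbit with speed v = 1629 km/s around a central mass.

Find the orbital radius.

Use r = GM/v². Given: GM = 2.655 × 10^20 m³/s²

Convert to SI: v = 1629 km/s = 1.629e+06 m/s.
For a circular orbit, v² = GM / r, so r = GM / v².
r = 2.655e+20 / (1.629e+06)² m ≈ 1.001e+08 m = 100.1 Mm.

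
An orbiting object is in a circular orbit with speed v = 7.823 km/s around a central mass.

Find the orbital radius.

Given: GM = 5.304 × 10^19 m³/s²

Convert to SI: v = 7.823 km/s = 7823 m/s.
For a circular orbit, v² = GM / r, so r = GM / v².
r = 5.304e+19 / (7823)² m ≈ 8.667e+11 m = 8.667 × 10^11 m.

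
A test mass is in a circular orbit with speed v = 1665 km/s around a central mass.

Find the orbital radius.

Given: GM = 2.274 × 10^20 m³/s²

Convert to SI: v = 1665 km/s = 1.665e+06 m/s.
For a circular orbit, v² = GM / r, so r = GM / v².
r = 2.274e+20 / (1.665e+06)² m ≈ 8.203e+07 m = 82.03 Mm.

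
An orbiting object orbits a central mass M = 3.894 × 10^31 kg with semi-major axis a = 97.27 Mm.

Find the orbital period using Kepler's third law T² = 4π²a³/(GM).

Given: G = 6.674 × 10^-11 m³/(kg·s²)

Convert to SI: a = 97.27 Mm = 9.727e+07 m.
GM = G · M = 6.674e-11 · 3.894e+31 = 2.59886e+21 m³/s².
Kepler's third law: T = 2π √(a³ / GM).
Substituting a = 9.727e+07 m and GM = 2.59886e+21 m³/s²:
T = 2π √((9.727e+07)³ / 2.59886e+21) s
T ≈ 118.2 s = 1.971 minutes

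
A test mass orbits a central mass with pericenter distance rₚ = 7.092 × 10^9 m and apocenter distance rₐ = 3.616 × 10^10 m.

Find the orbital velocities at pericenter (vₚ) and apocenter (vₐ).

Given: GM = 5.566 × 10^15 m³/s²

Use the vis-viva equation v² = GM(2/r − 1/a) with a = (rₚ + rₐ)/2 = (7.092e+09 + 3.616e+10)/2 = 2.1626e+10 m.
vₚ = √(GM · (2/rₚ − 1/a)) = √(5.566e+15 · (2/7.092e+09 − 1/2.1626e+10)) m/s ≈ 1146 m/s = 1.146 km/s.
vₐ = √(GM · (2/rₐ − 1/a)) = √(5.566e+15 · (2/3.616e+10 − 1/2.1626e+10)) m/s ≈ 224.7 m/s = 224.7 m/s.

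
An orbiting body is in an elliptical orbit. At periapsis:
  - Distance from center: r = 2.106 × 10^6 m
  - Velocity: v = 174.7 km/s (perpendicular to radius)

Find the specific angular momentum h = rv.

Convert to SI: v = 174.7 km/s = 174700 m/s.
With v perpendicular to r, h = r · v.
h = 2.106e+06 · 174700 m²/s ≈ 3.679e+11 m²/s.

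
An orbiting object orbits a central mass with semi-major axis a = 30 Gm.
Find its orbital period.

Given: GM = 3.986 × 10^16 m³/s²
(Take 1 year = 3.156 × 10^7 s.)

Convert to SI: a = 30 Gm = 3e+10 m.
Kepler's third law: T = 2π √(a³ / GM).
Substituting a = 3e+10 m and GM = 3.986e+16 m³/s²:
T = 2π √((3e+10)³ / 3.986e+16) s
T ≈ 1.635e+08 s = 5.182 years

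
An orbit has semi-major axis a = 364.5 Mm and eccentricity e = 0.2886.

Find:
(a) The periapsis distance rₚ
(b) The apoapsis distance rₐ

Convert to SI: a = 364.5 Mm = 3.645e+08 m.
(a) rₚ = a(1 − e) = 3.645e+08 · (1 − 0.2886) = 3.645e+08 · 0.7114 ≈ 2.593e+08 m = 259.3 Mm.
(b) rₐ = a(1 + e) = 3.645e+08 · (1 + 0.2886) = 3.645e+08 · 1.2886 ≈ 4.697e+08 m = 469.7 Mm.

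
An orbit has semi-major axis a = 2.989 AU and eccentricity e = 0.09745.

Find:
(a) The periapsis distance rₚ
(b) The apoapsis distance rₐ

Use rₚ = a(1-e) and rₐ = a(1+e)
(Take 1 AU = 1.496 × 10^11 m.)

Convert to SI: a = 2.989 AU = 4.47154e+11 m.
(a) rₚ = a(1 − e) = 4.47154e+11 · (1 − 0.09745) = 4.47154e+11 · 0.90255 ≈ 4.036e+11 m = 2.698 AU.
(b) rₐ = a(1 + e) = 4.47154e+11 · (1 + 0.09745) = 4.47154e+11 · 1.09745 ≈ 4.907e+11 m = 3.28 AU.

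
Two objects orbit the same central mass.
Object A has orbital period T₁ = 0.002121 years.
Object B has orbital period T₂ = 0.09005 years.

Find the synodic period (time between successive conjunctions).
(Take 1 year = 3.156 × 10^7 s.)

Convert to SI: T₁ = 0.002121 years = 66938.8 s; T₂ = 0.09005 years = 2.84198e+06 s.
T_syn = |T₁ · T₂ / (T₁ − T₂)|.
T_syn = |66938.8 · 2.84198e+06 / (66938.8 − 2.84198e+06)| s ≈ 6.855e+04 s = 0.002172 years.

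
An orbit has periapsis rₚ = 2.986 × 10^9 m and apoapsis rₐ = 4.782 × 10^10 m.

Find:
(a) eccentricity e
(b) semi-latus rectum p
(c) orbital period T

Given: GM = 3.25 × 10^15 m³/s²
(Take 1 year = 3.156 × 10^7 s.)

(a) e = (rₐ − rₚ)/(rₐ + rₚ) = (4.782e+10 − 2.986e+09)/(4.782e+10 + 2.986e+09) ≈ 0.8825
(b) From a = (rₚ + rₐ)/2 = 2.5403e+10 m and e = (rₐ − rₚ)/(rₐ + rₚ) = 0.882455, p = a(1 − e²) = 2.5403e+10 · (1 − (0.882455)²) ≈ 5.621e+09 m
(c) With a = (rₚ + rₐ)/2 = 2.5403e+10 m, T = 2π √(a³/GM) = 2π √((2.5403e+10)³/3.25e+15) s ≈ 4.462e+08 s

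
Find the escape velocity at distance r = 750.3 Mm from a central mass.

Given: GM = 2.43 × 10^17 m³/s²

Convert to SI: r = 750.3 Mm = 7.503e+08 m.
Escape velocity comes from setting total energy to zero: ½v² − GM/r = 0 ⇒ v_esc = √(2GM / r).
v_esc = √(2 · 2.43e+17 / 7.503e+08) m/s ≈ 2.545e+04 m/s = 25.45 km/s.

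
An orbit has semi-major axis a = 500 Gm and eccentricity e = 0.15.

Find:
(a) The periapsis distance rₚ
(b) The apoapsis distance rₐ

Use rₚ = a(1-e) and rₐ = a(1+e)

Convert to SI: a = 500 Gm = 5e+11 m.
(a) rₚ = a(1 − e) = 5e+11 · (1 − 0.15) = 5e+11 · 0.85 ≈ 4.25e+11 m = 425 Gm.
(b) rₐ = a(1 + e) = 5e+11 · (1 + 0.15) = 5e+11 · 1.15 ≈ 5.75e+11 m = 575 Gm.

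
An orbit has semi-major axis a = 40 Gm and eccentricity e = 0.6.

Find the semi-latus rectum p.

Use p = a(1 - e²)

Convert to SI: a = 40 Gm = 4e+10 m.
p = a (1 − e²).
p = 4e+10 · (1 − (0.6)²) = 4e+10 · 0.64 ≈ 2.56e+10 m = 25.6 Gm.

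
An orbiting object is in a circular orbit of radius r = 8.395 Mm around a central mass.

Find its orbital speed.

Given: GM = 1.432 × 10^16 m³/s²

Convert to SI: r = 8.395 Mm = 8.395e+06 m.
For a circular orbit, gravity supplies the centripetal force, so v = √(GM / r).
v = √(1.432e+16 / 8.395e+06) m/s ≈ 4.13e+04 m/s = 41.3 km/s.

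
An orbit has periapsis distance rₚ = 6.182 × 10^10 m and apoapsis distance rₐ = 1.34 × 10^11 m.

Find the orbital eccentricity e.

e = (rₐ − rₚ) / (rₐ + rₚ).
e = (1.34e+11 − 6.182e+10) / (1.34e+11 + 6.182e+10) = 7.218e+10 / 1.9582e+11 ≈ 0.3686.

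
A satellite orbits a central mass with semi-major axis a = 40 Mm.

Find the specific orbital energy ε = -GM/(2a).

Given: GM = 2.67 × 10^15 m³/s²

Convert to SI: a = 40 Mm = 4e+07 m.
ε = −GM / (2a).
ε = −2.67e+15 / (2 · 4e+07) J/kg ≈ -3.338e+07 J/kg = -33.38 MJ/kg.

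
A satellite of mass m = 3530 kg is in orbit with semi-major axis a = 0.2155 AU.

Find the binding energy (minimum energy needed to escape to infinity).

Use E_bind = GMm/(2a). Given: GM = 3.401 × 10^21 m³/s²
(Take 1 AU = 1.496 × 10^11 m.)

Convert to SI: a = 0.2155 AU = 3.22388e+10 m.
Total orbital energy is E = −GMm/(2a); binding energy is E_bind = −E = GMm/(2a).
E_bind = 3.401e+21 · 3530 / (2 · 3.22388e+10) J ≈ 1.862e+14 J = 186.2 TJ.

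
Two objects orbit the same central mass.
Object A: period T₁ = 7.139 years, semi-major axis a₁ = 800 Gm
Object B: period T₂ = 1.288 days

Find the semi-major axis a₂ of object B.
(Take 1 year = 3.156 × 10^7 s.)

Convert to SI: T₁ = 7.139 years = 2.25307e+08 s; a₁ = 800 Gm = 8e+11 m; T₂ = 1.288 days = 111283 s.
Kepler's third law: (T₁/T₂)² = (a₁/a₂)³ ⇒ a₂ = a₁ · (T₂/T₁)^(2/3).
T₂/T₁ = 111283 / 2.25307e+08 = 0.000493918.
a₂ = 8e+11 · (0.000493918)^(2/3) m ≈ 4.999e+09 m = 4.999 Gm.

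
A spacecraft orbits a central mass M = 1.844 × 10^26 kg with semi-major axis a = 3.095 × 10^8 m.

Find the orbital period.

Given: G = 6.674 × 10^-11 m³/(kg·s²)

GM = G · M = 6.674e-11 · 1.844e+26 = 1.23069e+16 m³/s².
Kepler's third law: T = 2π √(a³ / GM).
Substituting a = 3.095e+08 m and GM = 1.23069e+16 m³/s²:
T = 2π √((3.095e+08)³ / 1.23069e+16) s
T ≈ 3.084e+05 s = 3.569 days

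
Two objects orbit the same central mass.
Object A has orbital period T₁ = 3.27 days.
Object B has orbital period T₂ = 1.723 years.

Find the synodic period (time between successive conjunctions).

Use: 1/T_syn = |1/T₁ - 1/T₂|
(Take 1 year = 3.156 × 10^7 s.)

Convert to SI: T₁ = 3.27 days = 282528 s; T₂ = 1.723 years = 5.43779e+07 s.
T_syn = |T₁ · T₂ / (T₁ − T₂)|.
T_syn = |282528 · 5.43779e+07 / (282528 − 5.43779e+07)| s ≈ 2.84e+05 s = 3.287 days.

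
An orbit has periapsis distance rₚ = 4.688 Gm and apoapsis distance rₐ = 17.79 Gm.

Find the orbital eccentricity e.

Convert to SI: rₚ = 4.688 Gm = 4.688e+09 m; rₐ = 17.79 Gm = 1.779e+10 m.
e = (rₐ − rₚ) / (rₐ + rₚ).
e = (1.779e+10 − 4.688e+09) / (1.779e+10 + 4.688e+09) = 1.3102e+10 / 2.2478e+10 ≈ 0.5829.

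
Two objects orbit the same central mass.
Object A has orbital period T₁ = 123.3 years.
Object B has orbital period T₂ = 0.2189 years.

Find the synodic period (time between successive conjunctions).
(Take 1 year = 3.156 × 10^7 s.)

Convert to SI: T₁ = 123.3 years = 3.89135e+09 s; T₂ = 0.2189 years = 6.90848e+06 s.
T_syn = |T₁ · T₂ / (T₁ − T₂)|.
T_syn = |3.89135e+09 · 6.90848e+06 / (3.89135e+09 − 6.90848e+06)| s ≈ 6.921e+06 s = 0.2193 years.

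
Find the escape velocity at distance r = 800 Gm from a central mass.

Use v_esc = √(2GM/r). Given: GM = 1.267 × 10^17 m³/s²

Convert to SI: r = 800 Gm = 8e+11 m.
Escape velocity comes from setting total energy to zero: ½v² − GM/r = 0 ⇒ v_esc = √(2GM / r).
v_esc = √(2 · 1.267e+17 / 8e+11) m/s ≈ 562.8 m/s = 562.8 m/s.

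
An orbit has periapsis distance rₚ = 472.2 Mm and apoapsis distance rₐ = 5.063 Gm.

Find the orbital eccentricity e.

Convert to SI: rₚ = 472.2 Mm = 4.722e+08 m; rₐ = 5.063 Gm = 5.063e+09 m.
e = (rₐ − rₚ) / (rₐ + rₚ).
e = (5.063e+09 − 4.722e+08) / (5.063e+09 + 4.722e+08) = 4.5908e+09 / 5.5352e+09 ≈ 0.8294.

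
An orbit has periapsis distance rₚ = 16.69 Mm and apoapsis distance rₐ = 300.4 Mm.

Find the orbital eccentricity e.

Convert to SI: rₚ = 16.69 Mm = 1.669e+07 m; rₐ = 300.4 Mm = 3.004e+08 m.
e = (rₐ − rₚ) / (rₐ + rₚ).
e = (3.004e+08 − 1.669e+07) / (3.004e+08 + 1.669e+07) = 2.8371e+08 / 3.1709e+08 ≈ 0.8947.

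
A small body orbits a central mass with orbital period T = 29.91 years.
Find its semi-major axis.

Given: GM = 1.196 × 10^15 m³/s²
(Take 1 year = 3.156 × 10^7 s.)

Convert to SI: T = 29.91 years = 9.4396e+08 s.
Invert Kepler's third law: a = (GM · T² / (4π²))^(1/3).
Substituting T = 9.4396e+08 s and GM = 1.196e+15 m³/s²:
a = (1.196e+15 · (9.4396e+08)² / (4π²))^(1/3) m
a ≈ 3e+10 m = 30 Gm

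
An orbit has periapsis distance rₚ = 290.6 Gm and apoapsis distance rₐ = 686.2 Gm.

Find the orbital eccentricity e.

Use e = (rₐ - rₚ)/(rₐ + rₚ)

Convert to SI: rₚ = 290.6 Gm = 2.906e+11 m; rₐ = 686.2 Gm = 6.862e+11 m.
e = (rₐ − rₚ) / (rₐ + rₚ).
e = (6.862e+11 − 2.906e+11) / (6.862e+11 + 2.906e+11) = 3.956e+11 / 9.768e+11 ≈ 0.405.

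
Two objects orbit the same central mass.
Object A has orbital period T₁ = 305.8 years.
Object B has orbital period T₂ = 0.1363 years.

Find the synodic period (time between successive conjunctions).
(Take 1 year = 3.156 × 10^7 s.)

Convert to SI: T₁ = 305.8 years = 9.65105e+09 s; T₂ = 0.1363 years = 4.30163e+06 s.
T_syn = |T₁ · T₂ / (T₁ − T₂)|.
T_syn = |9.65105e+09 · 4.30163e+06 / (9.65105e+09 − 4.30163e+06)| s ≈ 4.304e+06 s = 0.1364 years.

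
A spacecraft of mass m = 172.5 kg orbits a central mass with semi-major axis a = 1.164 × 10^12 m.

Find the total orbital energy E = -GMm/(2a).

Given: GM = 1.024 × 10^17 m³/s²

E = −GMm / (2a).
E = −1.024e+17 · 172.5 / (2 · 1.164e+12) J ≈ -7.588e+06 J = -7.588 MJ.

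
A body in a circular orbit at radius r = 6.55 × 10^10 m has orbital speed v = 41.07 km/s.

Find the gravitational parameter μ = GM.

Convert to SI: v = 41.07 km/s = 41070 m/s.
For a circular orbit v² = GM/r, so GM = v² · r.
GM = (41070)² · 6.55e+10 m³/s² ≈ 1.105e+20 m³/s² = 1.105 × 10^20 m³/s².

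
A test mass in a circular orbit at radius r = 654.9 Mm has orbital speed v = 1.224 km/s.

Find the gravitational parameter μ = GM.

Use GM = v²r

Convert to SI: r = 654.9 Mm = 6.549e+08 m; v = 1.224 km/s = 1224 m/s.
For a circular orbit v² = GM/r, so GM = v² · r.
GM = (1224)² · 6.549e+08 m³/s² ≈ 9.812e+14 m³/s² = 9.812 × 10^14 m³/s².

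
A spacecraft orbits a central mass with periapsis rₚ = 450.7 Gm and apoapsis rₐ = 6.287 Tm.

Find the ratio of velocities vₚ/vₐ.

Convert to SI: rₚ = 450.7 Gm = 4.507e+11 m; rₐ = 6.287 Tm = 6.287e+12 m.
Conservation of angular momentum gives rₚvₚ = rₐvₐ, so vₚ/vₐ = rₐ/rₚ.
vₚ/vₐ = 6.287e+12 / 4.507e+11 ≈ 13.95.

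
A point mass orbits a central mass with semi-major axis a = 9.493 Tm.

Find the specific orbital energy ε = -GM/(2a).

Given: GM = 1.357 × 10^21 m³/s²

Convert to SI: a = 9.493 Tm = 9.493e+12 m.
ε = −GM / (2a).
ε = −1.357e+21 / (2 · 9.493e+12) J/kg ≈ -7.147e+07 J/kg = -71.47 MJ/kg.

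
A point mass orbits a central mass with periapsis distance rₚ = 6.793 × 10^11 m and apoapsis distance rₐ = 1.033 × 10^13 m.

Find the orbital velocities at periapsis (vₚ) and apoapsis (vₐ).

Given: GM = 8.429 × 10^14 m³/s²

Use the vis-viva equation v² = GM(2/r − 1/a) with a = (rₚ + rₐ)/2 = (6.793e+11 + 1.033e+13)/2 = 5.50465e+12 m.
vₚ = √(GM · (2/rₚ − 1/a)) = √(8.429e+14 · (2/6.793e+11 − 1/5.50465e+12)) m/s ≈ 48.26 m/s = 48.26 m/s.
vₐ = √(GM · (2/rₐ − 1/a)) = √(8.429e+14 · (2/1.033e+13 − 1/5.50465e+12)) m/s ≈ 3.173 m/s = 3.173 m/s.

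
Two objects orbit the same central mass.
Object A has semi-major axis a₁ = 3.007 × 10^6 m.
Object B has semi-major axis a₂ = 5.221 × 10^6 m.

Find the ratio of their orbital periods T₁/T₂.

From Kepler's third law, (T₁/T₂)² = (a₁/a₂)³, so T₁/T₂ = (a₁/a₂)^(3/2).
a₁/a₂ = 3.007e+06 / 5.221e+06 = 0.575943.
T₁/T₂ = (0.575943)^(3/2) ≈ 0.4371.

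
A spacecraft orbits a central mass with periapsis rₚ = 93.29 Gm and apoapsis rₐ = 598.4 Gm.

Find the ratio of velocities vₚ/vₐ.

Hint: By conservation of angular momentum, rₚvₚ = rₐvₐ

Convert to SI: rₚ = 93.29 Gm = 9.329e+10 m; rₐ = 598.4 Gm = 5.984e+11 m.
Conservation of angular momentum gives rₚvₚ = rₐvₐ, so vₚ/vₐ = rₐ/rₚ.
vₚ/vₐ = 5.984e+11 / 9.329e+10 ≈ 6.414.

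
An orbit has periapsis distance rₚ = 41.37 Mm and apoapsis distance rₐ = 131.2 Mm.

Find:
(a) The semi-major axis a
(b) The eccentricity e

Convert to SI: rₚ = 41.37 Mm = 4.137e+07 m; rₐ = 131.2 Mm = 1.312e+08 m.
(a) a = (rₚ + rₐ) / 2 = (4.137e+07 + 1.312e+08) / 2 ≈ 8.628e+07 m = 86.28 Mm.
(b) e = (rₐ − rₚ) / (rₐ + rₚ) = (1.312e+08 − 4.137e+07) / (1.312e+08 + 4.137e+07) ≈ 0.5205.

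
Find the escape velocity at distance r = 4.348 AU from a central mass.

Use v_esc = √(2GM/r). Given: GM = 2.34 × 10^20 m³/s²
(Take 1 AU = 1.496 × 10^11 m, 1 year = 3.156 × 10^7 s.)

Convert to SI: r = 4.348 AU = 6.50461e+11 m.
Escape velocity comes from setting total energy to zero: ½v² − GM/r = 0 ⇒ v_esc = √(2GM / r).
v_esc = √(2 · 2.34e+20 / 6.50461e+11) m/s ≈ 2.682e+04 m/s = 5.659 AU/year.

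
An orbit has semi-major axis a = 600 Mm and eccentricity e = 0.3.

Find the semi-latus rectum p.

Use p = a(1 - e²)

Convert to SI: a = 600 Mm = 6e+08 m.
p = a (1 − e²).
p = 6e+08 · (1 − (0.3)²) = 6e+08 · 0.91 ≈ 5.46e+08 m = 546 Mm.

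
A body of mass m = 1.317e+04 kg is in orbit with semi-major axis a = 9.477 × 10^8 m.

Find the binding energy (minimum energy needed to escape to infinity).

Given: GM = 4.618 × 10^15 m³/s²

Total orbital energy is E = −GMm/(2a); binding energy is E_bind = −E = GMm/(2a).
E_bind = 4.618e+15 · 1.317e+04 / (2 · 9.477e+08) J ≈ 3.209e+10 J = 32.09 GJ.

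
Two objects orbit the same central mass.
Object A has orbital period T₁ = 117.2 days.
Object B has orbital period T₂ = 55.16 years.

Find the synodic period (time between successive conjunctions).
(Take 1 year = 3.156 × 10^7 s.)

Convert to SI: T₁ = 117.2 days = 1.01261e+07 s; T₂ = 55.16 years = 1.74085e+09 s.
T_syn = |T₁ · T₂ / (T₁ − T₂)|.
T_syn = |1.01261e+07 · 1.74085e+09 / (1.01261e+07 − 1.74085e+09)| s ≈ 1.019e+07 s = 117.9 days.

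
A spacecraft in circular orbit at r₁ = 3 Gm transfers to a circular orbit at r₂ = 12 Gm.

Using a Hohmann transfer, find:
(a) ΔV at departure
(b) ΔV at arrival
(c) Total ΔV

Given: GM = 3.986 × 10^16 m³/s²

Convert to SI: r₁ = 3 Gm = 3e+09 m; r₂ = 12 Gm = 1.2e+10 m.
Transfer semi-major axis: a_t = (r₁ + r₂)/2 = (3e+09 + 1.2e+10)/2 = 7.5e+09 m.
Circular speeds: v₁ = √(GM/r₁) = 3645.09 m/s, v₂ = √(GM/r₂) = 1822.54 m/s.
Transfer speeds (vis-viva v² = GM(2/r − 1/a_t)): v₁ᵗ = 4610.71 m/s, v₂ᵗ = 1152.68 m/s.
(a) ΔV₁ = |v₁ᵗ − v₁| ≈ 965.6 m/s = 965.6 m/s.
(b) ΔV₂ = |v₂ − v₂ᵗ| ≈ 669.9 m/s = 669.9 m/s.
(c) ΔV_total = ΔV₁ + ΔV₂ ≈ 1635 m/s = 1.635 km/s.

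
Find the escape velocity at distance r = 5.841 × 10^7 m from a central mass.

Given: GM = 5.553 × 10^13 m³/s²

Escape velocity comes from setting total energy to zero: ½v² − GM/r = 0 ⇒ v_esc = √(2GM / r).
v_esc = √(2 · 5.553e+13 / 5.841e+07) m/s ≈ 1379 m/s = 1.379 km/s.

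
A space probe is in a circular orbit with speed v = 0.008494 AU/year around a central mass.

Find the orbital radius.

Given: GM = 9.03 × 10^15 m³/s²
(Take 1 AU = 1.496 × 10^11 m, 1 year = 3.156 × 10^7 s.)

Convert to SI: v = 0.008494 AU/year = 40.2631 m/s.
For a circular orbit, v² = GM / r, so r = GM / v².
r = 9.03e+15 / (40.2631)² m ≈ 5.57e+12 m = 37.23 AU.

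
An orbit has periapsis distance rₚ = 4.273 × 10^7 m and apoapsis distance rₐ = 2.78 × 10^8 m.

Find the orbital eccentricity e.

e = (rₐ − rₚ) / (rₐ + rₚ).
e = (2.78e+08 − 4.273e+07) / (2.78e+08 + 4.273e+07) = 2.3527e+08 / 3.2073e+08 ≈ 0.7335.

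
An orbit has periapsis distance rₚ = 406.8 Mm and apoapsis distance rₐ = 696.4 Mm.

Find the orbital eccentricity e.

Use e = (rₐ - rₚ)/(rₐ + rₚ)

Convert to SI: rₚ = 406.8 Mm = 4.068e+08 m; rₐ = 696.4 Mm = 6.964e+08 m.
e = (rₐ − rₚ) / (rₐ + rₚ).
e = (6.964e+08 − 4.068e+08) / (6.964e+08 + 4.068e+08) = 2.896e+08 / 1.1032e+09 ≈ 0.2625.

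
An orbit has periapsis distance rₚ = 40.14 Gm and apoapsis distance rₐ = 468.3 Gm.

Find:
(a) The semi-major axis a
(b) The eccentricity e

Convert to SI: rₚ = 40.14 Gm = 4.014e+10 m; rₐ = 468.3 Gm = 4.683e+11 m.
(a) a = (rₚ + rₐ) / 2 = (4.014e+10 + 4.683e+11) / 2 ≈ 2.542e+11 m = 254.2 Gm.
(b) e = (rₐ − rₚ) / (rₐ + rₚ) = (4.683e+11 − 4.014e+10) / (4.683e+11 + 4.014e+10) ≈ 0.8421.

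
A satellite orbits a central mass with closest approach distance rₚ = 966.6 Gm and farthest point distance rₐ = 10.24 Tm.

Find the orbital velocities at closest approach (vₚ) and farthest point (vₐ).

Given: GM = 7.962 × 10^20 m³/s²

Convert to SI: rₚ = 966.6 Gm = 9.666e+11 m; rₐ = 10.24 Tm = 1.024e+13 m.
Use the vis-viva equation v² = GM(2/r − 1/a) with a = (rₚ + rₐ)/2 = (9.666e+11 + 1.024e+13)/2 = 5.6033e+12 m.
vₚ = √(GM · (2/rₚ − 1/a)) = √(7.962e+20 · (2/9.666e+11 − 1/5.6033e+12)) m/s ≈ 3.88e+04 m/s = 38.8 km/s.
vₐ = √(GM · (2/rₐ − 1/a)) = √(7.962e+20 · (2/1.024e+13 − 1/5.6033e+12)) m/s ≈ 3662 m/s = 3.662 km/s.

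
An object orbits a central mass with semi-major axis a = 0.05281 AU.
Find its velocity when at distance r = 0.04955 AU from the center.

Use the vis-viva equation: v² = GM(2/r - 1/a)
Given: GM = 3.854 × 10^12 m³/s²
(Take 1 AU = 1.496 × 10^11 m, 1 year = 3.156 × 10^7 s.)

Convert to SI: a = 0.05281 AU = 7.90038e+09 m; r = 0.04955 AU = 7.41268e+09 m.
Vis-viva: v = √(GM · (2/r − 1/a)).
2/r − 1/a = 2/7.41268e+09 − 1/7.90038e+09 = 1.43232e-10 m⁻¹.
v = √(3.854e+12 · 1.43232e-10) m/s ≈ 23.49 m/s = 0.004957 AU/year.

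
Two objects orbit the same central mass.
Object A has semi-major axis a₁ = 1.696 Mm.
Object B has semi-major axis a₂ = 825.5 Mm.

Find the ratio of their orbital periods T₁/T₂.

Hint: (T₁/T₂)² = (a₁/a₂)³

Convert to SI: a₁ = 1.696 Mm = 1.696e+06 m; a₂ = 825.5 Mm = 8.255e+08 m.
From Kepler's third law, (T₁/T₂)² = (a₁/a₂)³, so T₁/T₂ = (a₁/a₂)^(3/2).
a₁/a₂ = 1.696e+06 / 8.255e+08 = 0.00205451.
T₁/T₂ = (0.00205451)^(3/2) ≈ 9.312e-05.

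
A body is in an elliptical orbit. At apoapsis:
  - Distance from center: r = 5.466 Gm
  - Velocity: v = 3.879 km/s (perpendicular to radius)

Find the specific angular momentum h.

Convert to SI: r = 5.466 Gm = 5.466e+09 m; v = 3.879 km/s = 3879 m/s.
With v perpendicular to r, h = r · v.
h = 5.466e+09 · 3879 m²/s ≈ 2.12e+13 m²/s.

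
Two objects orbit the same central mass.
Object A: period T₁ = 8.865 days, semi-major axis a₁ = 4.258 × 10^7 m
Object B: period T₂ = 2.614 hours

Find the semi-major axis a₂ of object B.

Convert to SI: T₁ = 8.865 days = 765936 s; T₂ = 2.614 hours = 9410.4 s.
Kepler's third law: (T₁/T₂)² = (a₁/a₂)³ ⇒ a₂ = a₁ · (T₂/T₁)^(2/3).
T₂/T₁ = 9410.4 / 765936 = 0.0122861.
a₂ = 4.258e+07 · (0.0122861)^(2/3) m ≈ 2.267e+06 m = 2.267 × 10^6 m.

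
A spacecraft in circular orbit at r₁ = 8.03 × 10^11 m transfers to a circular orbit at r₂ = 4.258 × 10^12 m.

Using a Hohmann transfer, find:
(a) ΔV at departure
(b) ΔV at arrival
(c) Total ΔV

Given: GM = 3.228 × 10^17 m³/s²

Transfer semi-major axis: a_t = (r₁ + r₂)/2 = (8.03e+11 + 4.258e+12)/2 = 2.5305e+12 m.
Circular speeds: v₁ = √(GM/r₁) = 634.029 m/s, v₂ = √(GM/r₂) = 275.337 m/s.
Transfer speeds (vis-viva v² = GM(2/r − 1/a_t)): v₁ᵗ = 822.448 m/s, v₂ᵗ = 155.102 m/s.
(a) ΔV₁ = |v₁ᵗ − v₁| ≈ 188.4 m/s = 188.4 m/s.
(b) ΔV₂ = |v₂ − v₂ᵗ| ≈ 120.2 m/s = 120.2 m/s.
(c) ΔV_total = ΔV₁ + ΔV₂ ≈ 308.7 m/s = 308.7 m/s.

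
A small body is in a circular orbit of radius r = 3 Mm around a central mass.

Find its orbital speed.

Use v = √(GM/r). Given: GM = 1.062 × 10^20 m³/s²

Convert to SI: r = 3 Mm = 3e+06 m.
For a circular orbit, gravity supplies the centripetal force, so v = √(GM / r).
v = √(1.062e+20 / 3e+06) m/s ≈ 5.95e+06 m/s = 5950 km/s.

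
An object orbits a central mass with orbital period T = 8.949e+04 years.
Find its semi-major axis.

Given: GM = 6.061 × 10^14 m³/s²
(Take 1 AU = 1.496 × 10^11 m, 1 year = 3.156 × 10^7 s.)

Convert to SI: T = 8.949e+04 years = 2.8243e+12 s.
Invert Kepler's third law: a = (GM · T² / (4π²))^(1/3).
Substituting T = 2.8243e+12 s and GM = 6.061e+14 m³/s²:
a = (6.061e+14 · (2.8243e+12)² / (4π²))^(1/3) m
a ≈ 4.966e+12 m = 33.19 AU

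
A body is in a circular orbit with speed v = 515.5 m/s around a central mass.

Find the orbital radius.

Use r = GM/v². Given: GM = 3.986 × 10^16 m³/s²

For a circular orbit, v² = GM / r, so r = GM / v².
r = 3.986e+16 / (515.5)² m ≈ 1.5e+11 m = 150 Gm.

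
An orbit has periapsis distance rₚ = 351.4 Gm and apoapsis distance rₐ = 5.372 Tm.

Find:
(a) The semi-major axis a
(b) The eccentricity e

Convert to SI: rₚ = 351.4 Gm = 3.514e+11 m; rₐ = 5.372 Tm = 5.372e+12 m.
(a) a = (rₚ + rₐ) / 2 = (3.514e+11 + 5.372e+12) / 2 ≈ 2.862e+12 m = 2.862 Tm.
(b) e = (rₐ − rₚ) / (rₐ + rₚ) = (5.372e+12 − 3.514e+11) / (5.372e+12 + 3.514e+11) ≈ 0.8772.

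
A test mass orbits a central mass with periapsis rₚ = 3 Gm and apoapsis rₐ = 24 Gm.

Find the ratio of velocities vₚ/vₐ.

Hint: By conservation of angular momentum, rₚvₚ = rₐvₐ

Convert to SI: rₚ = 3 Gm = 3e+09 m; rₐ = 24 Gm = 2.4e+10 m.
Conservation of angular momentum gives rₚvₚ = rₐvₐ, so vₚ/vₐ = rₐ/rₚ.
vₚ/vₐ = 2.4e+10 / 3e+09 ≈ 8.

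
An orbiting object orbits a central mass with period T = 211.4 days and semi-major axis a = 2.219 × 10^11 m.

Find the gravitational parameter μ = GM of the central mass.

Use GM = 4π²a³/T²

Convert to SI: T = 211.4 days = 1.8265e+07 s.
GM = 4π² · a³ / T².
GM = 4π² · (2.219e+11)³ / (1.8265e+07)² m³/s² ≈ 1.293e+21 m³/s² = 1.293 × 10^21 m³/s².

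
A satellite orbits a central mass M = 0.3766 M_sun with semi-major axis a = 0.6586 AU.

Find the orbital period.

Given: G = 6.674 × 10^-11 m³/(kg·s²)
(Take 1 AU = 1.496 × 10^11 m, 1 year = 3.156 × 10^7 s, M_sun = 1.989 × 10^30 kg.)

Convert to SI: a = 0.6586 AU = 9.85266e+10 m; M = 0.3766 M_sun = 7.49057e+29 kg.
GM = G · M = 6.674e-11 · 7.49057e+29 = 4.99921e+19 m³/s².
Kepler's third law: T = 2π √(a³ / GM).
Substituting a = 9.85266e+10 m and GM = 4.99921e+19 m³/s²:
T = 2π √((9.85266e+10)³ / 4.99921e+19) s
T ≈ 2.748e+07 s = 0.8708 years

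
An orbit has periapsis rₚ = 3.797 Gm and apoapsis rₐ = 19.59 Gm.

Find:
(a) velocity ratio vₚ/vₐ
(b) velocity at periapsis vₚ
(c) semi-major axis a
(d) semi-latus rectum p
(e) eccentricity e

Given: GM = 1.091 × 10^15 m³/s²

Convert to SI: rₚ = 3.797 Gm = 3.797e+09 m; rₐ = 19.59 Gm = 1.959e+10 m.
(a) Conservation of angular momentum (rₚvₚ = rₐvₐ) gives vₚ/vₐ = rₐ/rₚ = 1.959e+10/3.797e+09 ≈ 5.159
(b) With a = (rₚ + rₐ)/2 = 1.16935e+10 m, vₚ = √(GM (2/rₚ − 1/a)) = √(1.091e+15 · (2/3.797e+09 − 1/1.16935e+10)) m/s ≈ 693.8 m/s
(c) a = (rₚ + rₐ)/2 = (3.797e+09 + 1.959e+10)/2 ≈ 1.169e+10 m
(d) From a = (rₚ + rₐ)/2 = 1.16935e+10 m and e = (rₐ − rₚ)/(rₐ + rₚ) = 0.67529, p = a(1 − e²) = 1.16935e+10 · (1 − (0.67529)²) ≈ 6.361e+09 m
(e) e = (rₐ − rₚ)/(rₐ + rₚ) = (1.959e+10 − 3.797e+09)/(1.959e+10 + 3.797e+09) ≈ 0.6753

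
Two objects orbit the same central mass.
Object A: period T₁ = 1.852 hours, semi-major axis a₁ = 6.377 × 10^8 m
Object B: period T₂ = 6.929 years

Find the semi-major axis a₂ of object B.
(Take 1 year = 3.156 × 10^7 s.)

Convert to SI: T₁ = 1.852 hours = 6667.2 s; T₂ = 6.929 years = 2.18679e+08 s.
Kepler's third law: (T₁/T₂)² = (a₁/a₂)³ ⇒ a₂ = a₁ · (T₂/T₁)^(2/3).
T₂/T₁ = 2.18679e+08 / 6667.2 = 32799.3.
a₂ = 6.377e+08 · (32799.3)^(2/3) m ≈ 6.534e+11 m = 6.534 × 10^11 m.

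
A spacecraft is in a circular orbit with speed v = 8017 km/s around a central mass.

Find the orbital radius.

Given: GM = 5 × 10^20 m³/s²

Convert to SI: v = 8017 km/s = 8.017e+06 m/s.
For a circular orbit, v² = GM / r, so r = GM / v².
r = 5e+20 / (8.017e+06)² m ≈ 7.779e+06 m = 7.779 Mm.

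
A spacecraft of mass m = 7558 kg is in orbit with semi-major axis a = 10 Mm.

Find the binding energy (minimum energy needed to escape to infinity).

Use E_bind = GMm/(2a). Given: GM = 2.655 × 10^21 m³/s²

Convert to SI: a = 10 Mm = 1e+07 m.
Total orbital energy is E = −GMm/(2a); binding energy is E_bind = −E = GMm/(2a).
E_bind = 2.655e+21 · 7558 / (2 · 1e+07) J ≈ 1.003e+18 J = 1.003 EJ.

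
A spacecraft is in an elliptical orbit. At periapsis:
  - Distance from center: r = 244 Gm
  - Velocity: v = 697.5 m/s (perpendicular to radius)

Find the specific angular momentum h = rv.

Convert to SI: r = 244 Gm = 2.44e+11 m.
With v perpendicular to r, h = r · v.
h = 2.44e+11 · 697.5 m²/s ≈ 1.702e+14 m²/s.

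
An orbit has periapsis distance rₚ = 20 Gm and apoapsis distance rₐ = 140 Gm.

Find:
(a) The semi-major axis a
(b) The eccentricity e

Convert to SI: rₚ = 20 Gm = 2e+10 m; rₐ = 140 Gm = 1.4e+11 m.
(a) a = (rₚ + rₐ) / 2 = (2e+10 + 1.4e+11) / 2 ≈ 8e+10 m = 80 Gm.
(b) e = (rₐ − rₚ) / (rₐ + rₚ) = (1.4e+11 − 2e+10) / (1.4e+11 + 2e+10) ≈ 0.75.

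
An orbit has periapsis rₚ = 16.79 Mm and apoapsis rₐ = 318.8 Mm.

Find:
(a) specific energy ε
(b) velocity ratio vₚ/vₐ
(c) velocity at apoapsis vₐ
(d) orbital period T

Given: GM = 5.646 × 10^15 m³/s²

Convert to SI: rₚ = 16.79 Mm = 1.679e+07 m; rₐ = 318.8 Mm = 3.188e+08 m.
(a) With a = (rₚ + rₐ)/2 = 1.67795e+08 m, ε = −GM/(2a) = −5.646e+15/(2 · 1.67795e+08) J/kg ≈ -1.682e+07 J/kg
(b) Conservation of angular momentum (rₚvₚ = rₐvₐ) gives vₚ/vₐ = rₐ/rₚ = 3.188e+08/1.679e+07 ≈ 18.99
(c) With a = (rₚ + rₐ)/2 = 1.67795e+08 m, vₐ = √(GM (2/rₐ − 1/a)) = √(5.646e+15 · (2/3.188e+08 − 1/1.67795e+08)) m/s ≈ 1331 m/s
(d) With a = (rₚ + rₐ)/2 = 1.67795e+08 m, T = 2π √(a³/GM) = 2π √((1.67795e+08)³/5.646e+15) s ≈ 1.818e+05 s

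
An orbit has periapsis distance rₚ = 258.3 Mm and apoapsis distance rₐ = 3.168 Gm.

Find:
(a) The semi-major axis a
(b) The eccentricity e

Convert to SI: rₚ = 258.3 Mm = 2.583e+08 m; rₐ = 3.168 Gm = 3.168e+09 m.
(a) a = (rₚ + rₐ) / 2 = (2.583e+08 + 3.168e+09) / 2 ≈ 1.713e+09 m = 1.713 Gm.
(b) e = (rₐ − rₚ) / (rₐ + rₚ) = (3.168e+09 − 2.583e+08) / (3.168e+09 + 2.583e+08) ≈ 0.8492.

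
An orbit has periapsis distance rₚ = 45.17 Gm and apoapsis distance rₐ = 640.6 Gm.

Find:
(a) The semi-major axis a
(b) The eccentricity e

Convert to SI: rₚ = 45.17 Gm = 4.517e+10 m; rₐ = 640.6 Gm = 6.406e+11 m.
(a) a = (rₚ + rₐ) / 2 = (4.517e+10 + 6.406e+11) / 2 ≈ 3.429e+11 m = 342.9 Gm.
(b) e = (rₐ − rₚ) / (rₐ + rₚ) = (6.406e+11 − 4.517e+10) / (6.406e+11 + 4.517e+10) ≈ 0.8683.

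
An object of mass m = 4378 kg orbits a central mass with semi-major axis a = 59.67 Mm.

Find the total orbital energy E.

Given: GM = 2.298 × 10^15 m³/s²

Convert to SI: a = 59.67 Mm = 5.967e+07 m.
E = −GMm / (2a).
E = −2.298e+15 · 4378 / (2 · 5.967e+07) J ≈ -8.43e+10 J = -84.3 GJ.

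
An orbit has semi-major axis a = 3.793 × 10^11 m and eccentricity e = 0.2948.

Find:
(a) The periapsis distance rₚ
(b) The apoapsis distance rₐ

(a) rₚ = a(1 − e) = 3.793e+11 · (1 − 0.2948) = 3.793e+11 · 0.7052 ≈ 2.675e+11 m = 2.675 × 10^11 m.
(b) rₐ = a(1 + e) = 3.793e+11 · (1 + 0.2948) = 3.793e+11 · 1.2948 ≈ 4.911e+11 m = 4.911 × 10^11 m.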